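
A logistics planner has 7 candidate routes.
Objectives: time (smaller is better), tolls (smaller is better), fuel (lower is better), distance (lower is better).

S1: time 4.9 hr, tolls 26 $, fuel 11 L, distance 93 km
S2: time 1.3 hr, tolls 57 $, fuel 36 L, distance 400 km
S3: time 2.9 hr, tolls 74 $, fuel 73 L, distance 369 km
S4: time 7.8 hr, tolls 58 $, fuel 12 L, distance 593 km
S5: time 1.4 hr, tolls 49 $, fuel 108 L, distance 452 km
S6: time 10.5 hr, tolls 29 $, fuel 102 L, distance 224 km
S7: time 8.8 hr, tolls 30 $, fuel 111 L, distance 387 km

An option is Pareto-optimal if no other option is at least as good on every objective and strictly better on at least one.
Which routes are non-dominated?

S1: not dominated (best tolls).
S2: not dominated (best time).
S3: not dominated.
S4: dominated by S1 (time 4.9≤7.8, tolls 26≤58, fuel 11≤12, distance 93≤593).
S5: not dominated.
S6: dominated by S1 (time 4.9≤10.5, tolls 26≤29, fuel 11≤102, distance 93≤224).
S7: dominated by S1 (time 4.9≤8.8, tolls 26≤30, fuel 11≤111, distance 93≤387).

S1, S2, S3, S5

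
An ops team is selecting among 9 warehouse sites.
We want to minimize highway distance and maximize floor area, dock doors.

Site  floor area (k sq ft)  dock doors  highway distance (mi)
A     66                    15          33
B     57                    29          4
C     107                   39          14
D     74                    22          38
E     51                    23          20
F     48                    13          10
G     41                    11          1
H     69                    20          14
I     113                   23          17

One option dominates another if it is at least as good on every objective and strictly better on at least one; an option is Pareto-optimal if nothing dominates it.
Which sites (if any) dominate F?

B: floor area 57≥48, dock doors 29≥13, highway distance 4≤10 — dominates F.
Others (A, C, D, E, G, H, I) are each worse than F on at least one objective.

B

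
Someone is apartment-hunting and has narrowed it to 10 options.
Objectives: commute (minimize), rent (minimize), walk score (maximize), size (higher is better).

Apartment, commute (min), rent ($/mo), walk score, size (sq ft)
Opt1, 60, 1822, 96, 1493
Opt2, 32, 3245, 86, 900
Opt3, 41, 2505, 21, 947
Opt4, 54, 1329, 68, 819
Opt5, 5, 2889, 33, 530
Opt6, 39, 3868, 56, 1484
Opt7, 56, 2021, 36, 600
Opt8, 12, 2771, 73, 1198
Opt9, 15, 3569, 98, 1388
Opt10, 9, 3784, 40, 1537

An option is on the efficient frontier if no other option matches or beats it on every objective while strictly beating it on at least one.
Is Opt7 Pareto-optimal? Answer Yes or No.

Opt4 vs Opt7: commute 54≤56, rent 1329≤2021, walk score 68≥36, size 819≥600 — Opt4 is at least as good on every objective and strictly better on at least one, so Opt4 dominates Opt7.

No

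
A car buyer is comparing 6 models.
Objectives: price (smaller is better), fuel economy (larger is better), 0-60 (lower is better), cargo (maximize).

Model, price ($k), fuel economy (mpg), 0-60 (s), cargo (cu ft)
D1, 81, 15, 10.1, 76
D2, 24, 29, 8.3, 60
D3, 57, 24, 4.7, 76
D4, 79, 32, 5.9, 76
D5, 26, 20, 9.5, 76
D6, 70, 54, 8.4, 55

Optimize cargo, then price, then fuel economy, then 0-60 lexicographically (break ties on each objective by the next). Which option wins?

D5

First maximize cargo: best is 76, kept {D1, D3, D4, D5}.
Then minimize price: best is 26, kept {D5}.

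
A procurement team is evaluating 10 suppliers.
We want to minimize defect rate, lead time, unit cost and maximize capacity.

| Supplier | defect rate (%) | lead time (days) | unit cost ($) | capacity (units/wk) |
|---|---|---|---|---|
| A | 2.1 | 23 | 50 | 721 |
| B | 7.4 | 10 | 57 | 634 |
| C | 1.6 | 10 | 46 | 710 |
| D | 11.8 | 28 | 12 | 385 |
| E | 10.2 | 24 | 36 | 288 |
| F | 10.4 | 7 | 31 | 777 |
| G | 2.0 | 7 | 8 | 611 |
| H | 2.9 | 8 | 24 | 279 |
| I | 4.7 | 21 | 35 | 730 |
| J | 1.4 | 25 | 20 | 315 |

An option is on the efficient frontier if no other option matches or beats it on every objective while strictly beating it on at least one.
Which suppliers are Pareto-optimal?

A, C, F, G, I, J

A: not dominated.
B: dominated by C (defect rate 1.6≤7.4, lead time 10≤10, unit cost 46≤57, capacity 710≥634).
C: not dominated.
D: dominated by G (defect rate 2.0≤11.8, lead time 7≤28, unit cost 8≤12, capacity 611≥385).
E: dominated by G (defect rate 2.0≤10.2, lead time 7≤24, unit cost 8≤36, capacity 611≥288).
F: not dominated (best capacity).
G: not dominated (best unit cost).
H: dominated by G (defect rate 2.0≤2.9, lead time 7≤8, unit cost 8≤24, capacity 611≥279).
I: not dominated.
J: not dominated (best defect rate).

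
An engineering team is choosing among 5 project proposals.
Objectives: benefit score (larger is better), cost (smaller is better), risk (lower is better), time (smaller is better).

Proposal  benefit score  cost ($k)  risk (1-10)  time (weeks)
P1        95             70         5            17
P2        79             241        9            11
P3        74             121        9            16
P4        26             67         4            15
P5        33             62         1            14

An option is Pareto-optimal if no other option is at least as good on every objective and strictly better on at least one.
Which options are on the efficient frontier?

P1, P2, P3, P5

P1: not dominated (best benefit score).
P2: not dominated (best time).
P3: not dominated.
P4: dominated by P5 (benefit score 33≥26, cost 62≤67, risk 1≤4, time 14≤15).
P5: not dominated (best cost).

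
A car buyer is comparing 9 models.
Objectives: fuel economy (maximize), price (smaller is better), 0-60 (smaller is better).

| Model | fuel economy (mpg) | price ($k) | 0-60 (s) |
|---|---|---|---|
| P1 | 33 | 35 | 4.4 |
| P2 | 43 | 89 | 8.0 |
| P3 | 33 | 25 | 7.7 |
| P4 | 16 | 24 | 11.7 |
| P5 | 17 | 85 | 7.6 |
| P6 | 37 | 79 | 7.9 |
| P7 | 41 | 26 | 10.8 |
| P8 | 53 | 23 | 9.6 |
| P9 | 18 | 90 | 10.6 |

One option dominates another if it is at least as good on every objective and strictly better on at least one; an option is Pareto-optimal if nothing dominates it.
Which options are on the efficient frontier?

P1, P2, P3, P6, P8

P1: not dominated (best 0-60).
P2: not dominated.
P3: not dominated.
P4: dominated by P8 (fuel economy 53≥16, price 23≤24, 0-60 9.6≤11.7).
P5: dominated by P1 (fuel economy 33≥17, price 35≤85, 0-60 4.4≤7.6).
P6: not dominated.
P7: dominated by P8 (fuel economy 53≥41, price 23≤26, 0-60 9.6≤10.8).
P8: not dominated (best fuel economy).
P9: dominated by P1 (fuel economy 33≥18, price 35≤90, 0-60 4.4≤10.6).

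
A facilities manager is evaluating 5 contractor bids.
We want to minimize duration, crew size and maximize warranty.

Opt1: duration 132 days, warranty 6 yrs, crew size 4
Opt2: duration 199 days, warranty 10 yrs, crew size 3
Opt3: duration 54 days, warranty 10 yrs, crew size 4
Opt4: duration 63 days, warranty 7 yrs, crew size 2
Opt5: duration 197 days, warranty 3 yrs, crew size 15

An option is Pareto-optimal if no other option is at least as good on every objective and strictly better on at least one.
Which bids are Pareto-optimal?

Opt2, Opt3, Opt4

Opt1: dominated by Opt3 (duration 54≤132, warranty 10≥6, crew size 4≤4).
Opt2: not dominated.
Opt3: not dominated (best duration).
Opt4: not dominated (best crew size).
Opt5: dominated by Opt1 (duration 132≤197, warranty 6≥3, crew size 4≤15).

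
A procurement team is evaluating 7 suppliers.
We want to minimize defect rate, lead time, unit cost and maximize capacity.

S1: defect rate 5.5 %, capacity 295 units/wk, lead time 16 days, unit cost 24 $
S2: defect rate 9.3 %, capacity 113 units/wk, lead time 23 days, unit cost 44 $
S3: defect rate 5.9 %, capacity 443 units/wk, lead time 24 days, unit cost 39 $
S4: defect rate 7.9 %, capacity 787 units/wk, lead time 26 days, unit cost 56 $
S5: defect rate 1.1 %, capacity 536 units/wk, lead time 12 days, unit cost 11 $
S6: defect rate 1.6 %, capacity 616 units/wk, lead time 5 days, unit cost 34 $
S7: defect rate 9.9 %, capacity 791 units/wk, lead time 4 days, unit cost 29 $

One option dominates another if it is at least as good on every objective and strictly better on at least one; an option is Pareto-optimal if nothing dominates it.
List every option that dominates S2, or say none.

S1, S5, S6

S1: defect rate 5.5≤9.3, capacity 295≥113, lead time 16≤23, unit cost 24≤44 — dominates S2.
S5: defect rate 1.1≤9.3, capacity 536≥113, lead time 12≤23, unit cost 11≤44 — dominates S2.
S6: defect rate 1.6≤9.3, capacity 616≥113, lead time 5≤23, unit cost 34≤44 — dominates S2.
Others (S3, S4, S7) are each worse than S2 on at least one objective.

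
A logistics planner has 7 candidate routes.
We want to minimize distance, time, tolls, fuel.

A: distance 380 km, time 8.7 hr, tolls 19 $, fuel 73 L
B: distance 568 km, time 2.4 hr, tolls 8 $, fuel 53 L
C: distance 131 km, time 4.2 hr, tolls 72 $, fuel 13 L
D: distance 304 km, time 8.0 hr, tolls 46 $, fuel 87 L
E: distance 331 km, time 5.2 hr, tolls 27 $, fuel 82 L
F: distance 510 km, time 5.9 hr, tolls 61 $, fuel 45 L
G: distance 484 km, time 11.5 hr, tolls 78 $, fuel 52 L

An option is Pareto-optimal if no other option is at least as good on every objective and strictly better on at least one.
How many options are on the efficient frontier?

A: not dominated.
B: not dominated (best time).
C: not dominated (best distance).
D: not dominated.
E: not dominated.
F: not dominated.
G: dominated by C (distance 131≤484, time 4.2≤11.5, tolls 72≤78, fuel 13≤52).
Pareto-optimal: A, B, C, D, E, F → 6.

6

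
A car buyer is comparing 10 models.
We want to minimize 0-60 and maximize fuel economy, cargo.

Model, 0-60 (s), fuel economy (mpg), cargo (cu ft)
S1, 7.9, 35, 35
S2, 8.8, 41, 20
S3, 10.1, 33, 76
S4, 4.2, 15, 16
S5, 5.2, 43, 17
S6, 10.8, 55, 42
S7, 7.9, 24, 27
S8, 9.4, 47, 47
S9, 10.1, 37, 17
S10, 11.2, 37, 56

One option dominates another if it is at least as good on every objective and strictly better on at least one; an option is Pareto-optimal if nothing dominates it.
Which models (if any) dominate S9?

S2: 0-60 8.8≤10.1, fuel economy 41≥37, cargo 20≥17 — dominates S9.
S5: 0-60 5.2≤10.1, fuel economy 43≥37, cargo 17≥17 — dominates S9.
S8: 0-60 9.4≤10.1, fuel economy 47≥37, cargo 47≥17 — dominates S9.
Others (S1, S3, S4, S6, S7, S10) are each worse than S9 on at least one objective.

S2, S5, S8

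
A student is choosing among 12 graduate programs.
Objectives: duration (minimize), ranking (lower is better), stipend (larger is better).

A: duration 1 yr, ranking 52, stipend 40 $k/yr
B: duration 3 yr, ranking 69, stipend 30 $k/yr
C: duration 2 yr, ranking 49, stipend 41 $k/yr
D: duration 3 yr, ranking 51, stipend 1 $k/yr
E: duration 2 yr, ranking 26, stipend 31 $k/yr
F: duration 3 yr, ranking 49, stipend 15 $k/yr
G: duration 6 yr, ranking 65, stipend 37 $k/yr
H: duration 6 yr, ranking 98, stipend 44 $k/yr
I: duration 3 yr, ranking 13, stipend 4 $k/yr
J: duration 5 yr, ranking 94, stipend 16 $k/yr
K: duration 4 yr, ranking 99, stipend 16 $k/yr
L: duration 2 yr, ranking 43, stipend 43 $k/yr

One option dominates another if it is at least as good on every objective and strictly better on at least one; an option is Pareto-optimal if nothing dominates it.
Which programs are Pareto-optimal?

A: not dominated (best duration).
B: dominated by A (duration 1≤3, ranking 52≤69, stipend 40≥30).
C: dominated by L (duration 2≤2, ranking 43≤49, stipend 43≥41).
D: dominated by C (duration 2≤3, ranking 49≤51, stipend 41≥1).
E: not dominated.
F: dominated by C (duration 2≤3, ranking 49≤49, stipend 41≥15).
G: dominated by A (duration 1≤6, ranking 52≤65, stipend 40≥37).
H: not dominated (best stipend).
I: not dominated (best ranking).
J: dominated by A (duration 1≤5, ranking 52≤94, stipend 40≥16).
K: dominated by A (duration 1≤4, ranking 52≤99, stipend 40≥16).
L: not dominated.

A, E, H, I, L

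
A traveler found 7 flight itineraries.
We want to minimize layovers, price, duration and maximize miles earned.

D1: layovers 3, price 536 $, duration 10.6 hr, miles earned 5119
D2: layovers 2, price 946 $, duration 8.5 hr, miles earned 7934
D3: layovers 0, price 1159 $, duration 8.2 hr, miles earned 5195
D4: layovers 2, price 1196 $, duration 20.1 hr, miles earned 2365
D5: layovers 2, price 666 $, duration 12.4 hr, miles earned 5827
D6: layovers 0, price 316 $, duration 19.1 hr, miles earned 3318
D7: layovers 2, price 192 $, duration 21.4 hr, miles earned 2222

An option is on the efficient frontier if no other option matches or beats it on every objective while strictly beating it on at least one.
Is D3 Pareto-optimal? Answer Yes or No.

Yes

D1: worse on layovers (3 vs 0).
D2: worse on layovers (2 vs 0).
D4: worse on layovers (2 vs 0).
D5: worse on layovers (2 vs 0).
D6: worse on duration (19.1 vs 8.2).
D7: worse on layovers (2 vs 0).
No option is at least as good as D3 on every objective and strictly better on one.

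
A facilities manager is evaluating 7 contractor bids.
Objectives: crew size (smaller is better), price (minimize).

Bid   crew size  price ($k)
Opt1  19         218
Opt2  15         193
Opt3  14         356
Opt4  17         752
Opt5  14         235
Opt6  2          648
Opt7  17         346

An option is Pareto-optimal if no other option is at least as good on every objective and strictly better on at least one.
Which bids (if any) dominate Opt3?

Opt5: crew size 14≤14, price 235≤356 — dominates Opt3.
Others (Opt1, Opt2, Opt4, Opt6, Opt7) are each worse than Opt3 on at least one objective.

Opt5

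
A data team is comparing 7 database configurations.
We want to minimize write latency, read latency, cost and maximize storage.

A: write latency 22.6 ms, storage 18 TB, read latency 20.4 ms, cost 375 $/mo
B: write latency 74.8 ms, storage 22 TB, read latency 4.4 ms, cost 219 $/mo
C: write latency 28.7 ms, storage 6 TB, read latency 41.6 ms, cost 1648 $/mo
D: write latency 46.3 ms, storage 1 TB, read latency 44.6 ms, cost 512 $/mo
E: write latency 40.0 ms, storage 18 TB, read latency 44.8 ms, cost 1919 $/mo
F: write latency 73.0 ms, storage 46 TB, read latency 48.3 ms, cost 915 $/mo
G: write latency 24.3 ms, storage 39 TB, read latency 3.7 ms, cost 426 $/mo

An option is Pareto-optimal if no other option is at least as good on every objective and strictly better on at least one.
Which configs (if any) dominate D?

A: write latency 22.6≤46.3, storage 18≥1, read latency 20.4≤44.6, cost 375≤512 — dominates D.
G: write latency 24.3≤46.3, storage 39≥1, read latency 3.7≤44.6, cost 426≤512 — dominates D.
Others (B, C, E, F) are each worse than D on at least one objective.

A, G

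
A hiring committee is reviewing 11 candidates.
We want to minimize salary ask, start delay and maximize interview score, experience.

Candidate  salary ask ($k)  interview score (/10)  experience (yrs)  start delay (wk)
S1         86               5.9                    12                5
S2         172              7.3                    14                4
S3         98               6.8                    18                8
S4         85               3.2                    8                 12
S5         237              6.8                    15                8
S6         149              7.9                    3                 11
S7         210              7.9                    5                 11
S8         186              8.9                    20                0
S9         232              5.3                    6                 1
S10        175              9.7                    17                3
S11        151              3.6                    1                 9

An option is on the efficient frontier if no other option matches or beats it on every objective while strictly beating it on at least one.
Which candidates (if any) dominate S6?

none

S1: worse on interview score (5.9 vs 7.9).
S2: worse on salary ask (172 vs 149).
S3: worse on interview score (6.8 vs 7.9).
S4: worse on interview score (3.2 vs 7.9).
S5: worse on salary ask (237 vs 149).
S7: worse on salary ask (210 vs 149).
S8: worse on salary ask (186 vs 149).
S9: worse on salary ask (232 vs 149).
S10: worse on salary ask (175 vs 149).
S11: worse on salary ask (151 vs 149).
No option dominates S6.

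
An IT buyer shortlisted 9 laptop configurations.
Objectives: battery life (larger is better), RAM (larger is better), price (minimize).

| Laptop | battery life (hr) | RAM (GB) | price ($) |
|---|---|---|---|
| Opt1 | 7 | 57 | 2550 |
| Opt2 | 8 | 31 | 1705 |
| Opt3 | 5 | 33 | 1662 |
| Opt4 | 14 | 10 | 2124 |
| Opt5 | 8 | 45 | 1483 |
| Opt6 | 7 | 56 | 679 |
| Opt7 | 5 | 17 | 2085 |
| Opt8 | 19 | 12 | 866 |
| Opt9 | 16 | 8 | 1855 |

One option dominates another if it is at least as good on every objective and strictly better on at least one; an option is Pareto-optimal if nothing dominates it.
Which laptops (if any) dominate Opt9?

Opt8

Opt8: battery life 19≥16, RAM 12≥8, price 866≤1855 — dominates Opt9.
Others (Opt1, Opt2, Opt3, Opt4, Opt5, Opt6, Opt7) are each worse than Opt9 on at least one objective.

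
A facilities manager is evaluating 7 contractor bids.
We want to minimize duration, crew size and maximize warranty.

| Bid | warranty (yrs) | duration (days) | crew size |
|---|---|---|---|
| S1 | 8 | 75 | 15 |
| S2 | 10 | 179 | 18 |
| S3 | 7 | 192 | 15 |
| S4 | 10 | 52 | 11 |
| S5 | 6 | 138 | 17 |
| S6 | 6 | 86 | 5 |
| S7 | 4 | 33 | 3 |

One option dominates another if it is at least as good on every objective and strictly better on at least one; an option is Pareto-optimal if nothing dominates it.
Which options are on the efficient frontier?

S1: dominated by S4 (warranty 10≥8, duration 52≤75, crew size 11≤15).
S2: dominated by S4 (warranty 10≥10, duration 52≤179, crew size 11≤18).
S3: dominated by S1 (warranty 8≥7, duration 75≤192, crew size 15≤15).
S4: not dominated.
S5: dominated by S1 (warranty 8≥6, duration 75≤138, crew size 15≤17).
S6: not dominated.
S7: not dominated (best duration).

S4, S6, S7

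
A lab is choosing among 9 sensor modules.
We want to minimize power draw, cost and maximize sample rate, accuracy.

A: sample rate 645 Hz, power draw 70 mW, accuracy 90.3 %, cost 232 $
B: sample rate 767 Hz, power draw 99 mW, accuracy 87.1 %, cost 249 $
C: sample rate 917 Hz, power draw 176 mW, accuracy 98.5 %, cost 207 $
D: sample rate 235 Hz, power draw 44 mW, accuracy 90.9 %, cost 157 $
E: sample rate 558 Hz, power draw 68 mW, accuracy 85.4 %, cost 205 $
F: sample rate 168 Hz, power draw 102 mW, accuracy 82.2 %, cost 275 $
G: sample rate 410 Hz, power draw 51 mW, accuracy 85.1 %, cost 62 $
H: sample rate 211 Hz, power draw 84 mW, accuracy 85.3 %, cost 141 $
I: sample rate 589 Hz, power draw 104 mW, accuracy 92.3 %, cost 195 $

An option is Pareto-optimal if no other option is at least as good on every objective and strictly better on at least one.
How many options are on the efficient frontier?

8

A: not dominated.
B: not dominated.
C: not dominated (best sample rate).
D: not dominated (best power draw).
E: not dominated.
F: dominated by A (sample rate 645≥168, power draw 70≤102, accuracy 90.3≥82.2, cost 232≤275).
G: not dominated (best cost).
H: not dominated.
I: not dominated.
Pareto-optimal: A, B, C, D, E, G, H, I → 8.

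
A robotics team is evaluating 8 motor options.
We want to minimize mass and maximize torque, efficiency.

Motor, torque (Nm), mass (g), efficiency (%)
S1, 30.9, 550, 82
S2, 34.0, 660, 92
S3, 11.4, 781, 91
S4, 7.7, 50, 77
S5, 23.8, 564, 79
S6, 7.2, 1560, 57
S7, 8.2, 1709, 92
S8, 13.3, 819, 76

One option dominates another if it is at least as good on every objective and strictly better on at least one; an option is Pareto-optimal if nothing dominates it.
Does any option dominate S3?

Yes

S2 vs S3: torque 34.0≥11.4, mass 660≤781, efficiency 92≥91 — S2 is at least as good on every objective and strictly better on at least one, so S2 dominates S3.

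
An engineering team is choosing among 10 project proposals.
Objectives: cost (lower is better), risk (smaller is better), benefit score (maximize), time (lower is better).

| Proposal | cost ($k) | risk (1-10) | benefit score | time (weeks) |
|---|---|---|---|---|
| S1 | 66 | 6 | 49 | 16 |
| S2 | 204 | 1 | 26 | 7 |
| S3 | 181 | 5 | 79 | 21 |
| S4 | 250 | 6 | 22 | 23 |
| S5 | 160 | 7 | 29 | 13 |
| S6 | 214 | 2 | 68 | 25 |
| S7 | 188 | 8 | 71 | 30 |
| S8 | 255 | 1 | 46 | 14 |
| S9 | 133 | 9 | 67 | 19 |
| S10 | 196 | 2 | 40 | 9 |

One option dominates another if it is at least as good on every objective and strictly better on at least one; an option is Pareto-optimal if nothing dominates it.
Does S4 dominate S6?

S4 vs S6: S4 is worse on cost (250 vs 214), so it does not dominate S6.

No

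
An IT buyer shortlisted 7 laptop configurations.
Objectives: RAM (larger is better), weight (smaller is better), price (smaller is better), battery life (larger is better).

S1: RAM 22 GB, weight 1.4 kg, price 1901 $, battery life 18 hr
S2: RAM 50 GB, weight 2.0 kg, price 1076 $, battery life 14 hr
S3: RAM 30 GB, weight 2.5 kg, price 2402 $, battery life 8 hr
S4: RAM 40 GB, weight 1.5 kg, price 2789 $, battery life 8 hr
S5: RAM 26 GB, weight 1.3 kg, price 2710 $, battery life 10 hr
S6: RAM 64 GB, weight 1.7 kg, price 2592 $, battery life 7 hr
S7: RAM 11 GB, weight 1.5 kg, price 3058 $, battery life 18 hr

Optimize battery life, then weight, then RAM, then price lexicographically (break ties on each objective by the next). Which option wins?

First maximize battery life: best is 18, kept {S1, S7}.
Then minimize weight: best is 1.4, kept {S1}.

S1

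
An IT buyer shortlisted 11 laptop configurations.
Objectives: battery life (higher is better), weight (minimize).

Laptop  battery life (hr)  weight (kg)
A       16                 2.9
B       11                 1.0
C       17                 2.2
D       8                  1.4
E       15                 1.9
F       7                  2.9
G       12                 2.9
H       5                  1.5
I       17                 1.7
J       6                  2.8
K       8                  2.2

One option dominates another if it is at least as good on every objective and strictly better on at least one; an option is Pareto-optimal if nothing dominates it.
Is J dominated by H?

H vs J: H is worse on battery life (5 vs 6), so it does not dominate J.

No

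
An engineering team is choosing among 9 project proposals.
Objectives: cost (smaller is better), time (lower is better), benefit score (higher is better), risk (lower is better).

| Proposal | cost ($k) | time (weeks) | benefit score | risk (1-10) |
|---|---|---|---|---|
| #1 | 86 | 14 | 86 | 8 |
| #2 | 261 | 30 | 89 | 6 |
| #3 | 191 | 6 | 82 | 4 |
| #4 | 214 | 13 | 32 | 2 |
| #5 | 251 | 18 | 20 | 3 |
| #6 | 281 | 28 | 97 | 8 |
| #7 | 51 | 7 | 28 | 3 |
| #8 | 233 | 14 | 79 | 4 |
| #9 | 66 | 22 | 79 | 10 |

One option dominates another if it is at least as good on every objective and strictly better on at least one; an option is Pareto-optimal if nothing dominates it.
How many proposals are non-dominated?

7

#1: not dominated.
#2: not dominated.
#3: not dominated (best time).
#4: not dominated (best risk).
#5: dominated by #4 (cost 214≤251, time 13≤18, benefit score 32≥20, risk 2≤3).
#6: not dominated (best benefit score).
#7: not dominated (best cost).
#8: dominated by #3 (cost 191≤233, time 6≤14, benefit score 82≥79, risk 4≤4).
#9: not dominated.
Pareto-optimal: #1, #2, #3, #4, #6, #7, #9 → 7.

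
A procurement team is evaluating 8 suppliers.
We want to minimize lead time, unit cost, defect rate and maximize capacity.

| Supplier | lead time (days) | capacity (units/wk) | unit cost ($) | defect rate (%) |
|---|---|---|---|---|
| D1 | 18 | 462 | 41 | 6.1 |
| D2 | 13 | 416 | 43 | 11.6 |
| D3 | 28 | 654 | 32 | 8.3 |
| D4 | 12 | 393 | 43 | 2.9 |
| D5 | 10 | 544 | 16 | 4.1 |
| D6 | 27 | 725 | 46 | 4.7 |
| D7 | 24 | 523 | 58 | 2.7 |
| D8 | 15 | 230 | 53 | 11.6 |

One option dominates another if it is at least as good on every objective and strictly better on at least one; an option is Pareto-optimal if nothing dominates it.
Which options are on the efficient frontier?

D1: dominated by D5 (lead time 10≤18, capacity 544≥462, unit cost 16≤41, defect rate 4.1≤6.1).
D2: dominated by D5 (lead time 10≤13, capacity 544≥416, unit cost 16≤43, defect rate 4.1≤11.6).
D3: not dominated.
D4: not dominated.
D5: not dominated (best lead time).
D6: not dominated (best capacity).
D7: not dominated (best defect rate).
D8: dominated by D2 (lead time 13≤15, capacity 416≥230, unit cost 43≤53, defect rate 11.6≤11.6).

D3, D4, D5, D6, D7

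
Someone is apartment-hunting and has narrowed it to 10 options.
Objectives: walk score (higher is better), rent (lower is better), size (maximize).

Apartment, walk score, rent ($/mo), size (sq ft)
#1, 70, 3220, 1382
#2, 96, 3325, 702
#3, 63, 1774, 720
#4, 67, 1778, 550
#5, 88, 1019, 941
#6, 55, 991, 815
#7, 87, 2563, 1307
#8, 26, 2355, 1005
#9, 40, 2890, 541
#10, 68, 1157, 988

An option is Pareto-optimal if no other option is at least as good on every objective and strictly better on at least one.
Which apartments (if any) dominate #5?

none

#1: worse on walk score (70 vs 88).
#2: worse on rent (3325 vs 1019).
#3: worse on walk score (63 vs 88).
#4: worse on walk score (67 vs 88).
#6: worse on walk score (55 vs 88).
#7: worse on walk score (87 vs 88).
#8: worse on walk score (26 vs 88).
#9: worse on walk score (40 vs 88).
#10: worse on walk score (68 vs 88).
No option dominates #5.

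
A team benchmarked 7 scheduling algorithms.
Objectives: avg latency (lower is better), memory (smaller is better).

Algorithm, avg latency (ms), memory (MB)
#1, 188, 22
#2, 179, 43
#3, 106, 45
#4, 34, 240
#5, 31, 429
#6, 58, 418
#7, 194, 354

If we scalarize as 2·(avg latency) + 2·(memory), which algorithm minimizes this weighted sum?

#1: 2·188 + 2·22 = 420
#2: 2·179 + 2·43 = 444
#3: 2·106 + 2·45 = 302
#4: 2·34 + 2·240 = 548
#5: 2·31 + 2·429 = 920
#6: 2·58 + 2·418 = 952
#7: 2·194 + 2·354 = 1096
Lowest: #3 at 302.

#3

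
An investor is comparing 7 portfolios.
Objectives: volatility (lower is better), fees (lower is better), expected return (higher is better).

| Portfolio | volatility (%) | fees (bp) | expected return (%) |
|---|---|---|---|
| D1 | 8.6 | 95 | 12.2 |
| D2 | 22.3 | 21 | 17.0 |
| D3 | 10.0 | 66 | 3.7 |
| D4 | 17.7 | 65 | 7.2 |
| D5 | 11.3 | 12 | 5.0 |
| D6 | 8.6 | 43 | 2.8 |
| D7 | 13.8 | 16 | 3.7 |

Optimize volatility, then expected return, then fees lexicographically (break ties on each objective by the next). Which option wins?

First minimize volatility: best is 8.6, kept {D1, D6}.
Then maximize expected return: best is 12.2, kept {D1}.

D1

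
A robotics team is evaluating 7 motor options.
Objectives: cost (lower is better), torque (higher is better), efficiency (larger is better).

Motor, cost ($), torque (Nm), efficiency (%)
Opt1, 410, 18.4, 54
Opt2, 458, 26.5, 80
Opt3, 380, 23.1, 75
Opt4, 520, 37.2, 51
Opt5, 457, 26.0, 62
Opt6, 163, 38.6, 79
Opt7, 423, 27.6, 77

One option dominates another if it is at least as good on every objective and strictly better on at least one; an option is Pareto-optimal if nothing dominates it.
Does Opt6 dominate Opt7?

Yes

Opt6 vs Opt7: cost 163≤423, torque 38.6≥27.6, efficiency 79≥77 — Opt6 is at least as good on every objective with at least one strict improvement.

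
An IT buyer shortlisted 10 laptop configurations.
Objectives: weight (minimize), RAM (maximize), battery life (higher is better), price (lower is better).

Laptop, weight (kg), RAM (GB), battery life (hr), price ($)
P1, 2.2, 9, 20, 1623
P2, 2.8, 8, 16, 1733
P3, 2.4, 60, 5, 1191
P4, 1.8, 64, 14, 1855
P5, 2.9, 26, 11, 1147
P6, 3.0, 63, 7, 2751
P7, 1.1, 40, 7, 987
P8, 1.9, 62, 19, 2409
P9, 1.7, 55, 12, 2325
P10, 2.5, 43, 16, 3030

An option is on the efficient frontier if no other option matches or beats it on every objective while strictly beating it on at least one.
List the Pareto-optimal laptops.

P1, P3, P4, P5, P7, P8, P9

P1: not dominated (best battery life).
P2: dominated by P1 (weight 2.2≤2.8, RAM 9≥8, battery life 20≥16, price 1623≤1733).
P3: not dominated.
P4: not dominated (best RAM).
P5: not dominated.
P6: dominated by P4 (weight 1.8≤3.0, RAM 64≥63, battery life 14≥7, price 1855≤2751).
P7: not dominated (best weight).
P8: not dominated.
P9: not dominated.
P10: dominated by P8 (weight 1.9≤2.5, RAM 62≥43, battery life 19≥16, price 2409≤3030).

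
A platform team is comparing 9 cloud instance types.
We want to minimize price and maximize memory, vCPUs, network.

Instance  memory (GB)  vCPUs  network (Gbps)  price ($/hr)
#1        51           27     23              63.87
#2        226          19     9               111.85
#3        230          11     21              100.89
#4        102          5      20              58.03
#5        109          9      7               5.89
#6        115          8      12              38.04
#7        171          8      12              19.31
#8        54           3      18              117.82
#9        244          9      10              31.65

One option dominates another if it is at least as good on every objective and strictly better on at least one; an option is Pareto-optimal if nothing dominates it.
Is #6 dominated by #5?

No

#5 vs #6: #5 is worse on memory (109 vs 115), so it does not dominate #6.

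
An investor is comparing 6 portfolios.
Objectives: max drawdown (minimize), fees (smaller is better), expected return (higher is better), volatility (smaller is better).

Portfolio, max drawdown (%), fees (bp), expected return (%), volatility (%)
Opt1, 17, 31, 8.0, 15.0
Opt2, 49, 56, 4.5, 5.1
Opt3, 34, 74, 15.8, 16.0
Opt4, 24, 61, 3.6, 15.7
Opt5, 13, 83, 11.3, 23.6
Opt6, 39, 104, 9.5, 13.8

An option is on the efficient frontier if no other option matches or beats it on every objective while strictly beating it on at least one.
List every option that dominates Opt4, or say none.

Opt1: max drawdown 17≤24, fees 31≤61, expected return 8.0≥3.6, volatility 15.0≤15.7 — dominates Opt4.
Others (Opt2, Opt3, Opt5, Opt6) are each worse than Opt4 on at least one objective.

Opt1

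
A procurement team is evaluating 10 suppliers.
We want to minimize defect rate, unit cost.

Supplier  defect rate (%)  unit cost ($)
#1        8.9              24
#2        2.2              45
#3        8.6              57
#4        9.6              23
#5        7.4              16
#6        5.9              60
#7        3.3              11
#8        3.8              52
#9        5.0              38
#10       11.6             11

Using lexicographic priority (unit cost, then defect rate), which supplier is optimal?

#7

First minimize unit cost: best is 11, kept {#7, #10}.
Then minimize defect rate: best is 3.3, kept {#7}.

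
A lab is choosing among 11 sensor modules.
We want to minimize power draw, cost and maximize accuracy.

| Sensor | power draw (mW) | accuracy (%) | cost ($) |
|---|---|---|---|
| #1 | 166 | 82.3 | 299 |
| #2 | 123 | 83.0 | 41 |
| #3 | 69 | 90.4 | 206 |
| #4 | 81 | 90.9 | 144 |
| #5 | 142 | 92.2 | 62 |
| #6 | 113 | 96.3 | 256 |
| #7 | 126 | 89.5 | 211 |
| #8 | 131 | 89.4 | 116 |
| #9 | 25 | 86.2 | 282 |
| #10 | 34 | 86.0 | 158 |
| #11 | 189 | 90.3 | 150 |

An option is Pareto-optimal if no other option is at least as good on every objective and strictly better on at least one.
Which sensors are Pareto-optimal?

#2, #3, #4, #5, #6, #8, #9, #10

#1: dominated by #2 (power draw 123≤166, accuracy 83.0≥82.3, cost 41≤299).
#2: not dominated (best cost).
#3: not dominated.
#4: not dominated.
#5: not dominated.
#6: not dominated (best accuracy).
#7: dominated by #3 (power draw 69≤126, accuracy 90.4≥89.5, cost 206≤211).
#8: not dominated.
#9: not dominated (best power draw).
#10: not dominated.
#11: dominated by #4 (power draw 81≤189, accuracy 90.9≥90.3, cost 144≤150).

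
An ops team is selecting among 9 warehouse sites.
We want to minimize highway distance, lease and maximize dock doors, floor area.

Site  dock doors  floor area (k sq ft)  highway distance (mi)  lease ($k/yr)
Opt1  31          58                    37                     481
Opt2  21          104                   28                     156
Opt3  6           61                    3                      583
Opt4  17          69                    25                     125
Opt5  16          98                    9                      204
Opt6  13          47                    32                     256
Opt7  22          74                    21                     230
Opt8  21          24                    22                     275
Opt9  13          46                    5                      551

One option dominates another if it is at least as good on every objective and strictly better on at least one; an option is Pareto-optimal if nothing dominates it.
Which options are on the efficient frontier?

Opt1: not dominated (best dock doors).
Opt2: not dominated (best floor area).
Opt3: not dominated (best highway distance).
Opt4: not dominated (best lease).
Opt5: not dominated.
Opt6: dominated by Opt2 (dock doors 21≥13, floor area 104≥47, highway distance 28≤32, lease 156≤256).
Opt7: not dominated.
Opt8: dominated by Opt7 (dock doors 22≥21, floor area 74≥24, highway distance 21≤22, lease 230≤275).
Opt9: not dominated.

Opt1, Opt2, Opt3, Opt4, Opt5, Opt7, Opt9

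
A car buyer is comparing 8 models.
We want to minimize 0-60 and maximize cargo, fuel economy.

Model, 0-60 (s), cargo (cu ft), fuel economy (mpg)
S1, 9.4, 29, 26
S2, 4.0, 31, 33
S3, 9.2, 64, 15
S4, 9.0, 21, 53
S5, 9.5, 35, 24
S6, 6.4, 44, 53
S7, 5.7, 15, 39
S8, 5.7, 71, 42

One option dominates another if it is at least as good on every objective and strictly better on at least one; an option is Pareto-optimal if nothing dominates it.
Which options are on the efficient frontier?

S2, S6, S8

S1: dominated by S2 (0-60 4.0≤9.4, cargo 31≥29, fuel economy 33≥26).
S2: not dominated (best 0-60).
S3: dominated by S8 (0-60 5.7≤9.2, cargo 71≥64, fuel economy 42≥15).
S4: dominated by S6 (0-60 6.4≤9.0, cargo 44≥21, fuel economy 53≥53).
S5: dominated by S6 (0-60 6.4≤9.5, cargo 44≥35, fuel economy 53≥24).
S6: not dominated.
S7: dominated by S8 (0-60 5.7≤5.7, cargo 71≥15, fuel economy 42≥39).
S8: not dominated (best cargo).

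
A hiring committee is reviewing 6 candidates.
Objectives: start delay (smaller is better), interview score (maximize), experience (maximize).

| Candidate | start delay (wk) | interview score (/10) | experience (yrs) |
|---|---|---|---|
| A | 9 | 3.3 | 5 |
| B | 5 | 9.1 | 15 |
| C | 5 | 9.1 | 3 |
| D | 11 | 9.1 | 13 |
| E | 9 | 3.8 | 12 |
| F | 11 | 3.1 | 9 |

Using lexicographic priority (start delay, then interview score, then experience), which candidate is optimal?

B

First minimize start delay: best is 5, kept {B, C}.
Then maximize interview score: best is 9.1, kept {B, C}.
Then maximize experience: best is 15, kept {B}.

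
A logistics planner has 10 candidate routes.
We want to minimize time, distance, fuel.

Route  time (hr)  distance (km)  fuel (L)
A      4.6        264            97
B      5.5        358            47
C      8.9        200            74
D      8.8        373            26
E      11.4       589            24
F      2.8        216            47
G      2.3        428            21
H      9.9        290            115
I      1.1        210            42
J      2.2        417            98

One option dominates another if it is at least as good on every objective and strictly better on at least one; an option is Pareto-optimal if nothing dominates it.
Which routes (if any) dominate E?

G: time 2.3≤11.4, distance 428≤589, fuel 21≤24 — dominates E.
Others (A, B, C, D, F, H, I, J) are each worse than E on at least one objective.

G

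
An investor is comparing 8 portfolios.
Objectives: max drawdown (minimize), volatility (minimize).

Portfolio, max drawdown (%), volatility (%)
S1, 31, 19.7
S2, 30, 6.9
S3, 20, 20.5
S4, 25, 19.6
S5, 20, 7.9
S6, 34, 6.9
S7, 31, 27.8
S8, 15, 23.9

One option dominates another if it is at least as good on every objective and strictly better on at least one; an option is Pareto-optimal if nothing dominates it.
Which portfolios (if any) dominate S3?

S5: max drawdown 20≤20, volatility 7.9≤20.5 — dominates S3.
Others (S1, S2, S4, S6, S7, S8) are each worse than S3 on at least one objective.

S5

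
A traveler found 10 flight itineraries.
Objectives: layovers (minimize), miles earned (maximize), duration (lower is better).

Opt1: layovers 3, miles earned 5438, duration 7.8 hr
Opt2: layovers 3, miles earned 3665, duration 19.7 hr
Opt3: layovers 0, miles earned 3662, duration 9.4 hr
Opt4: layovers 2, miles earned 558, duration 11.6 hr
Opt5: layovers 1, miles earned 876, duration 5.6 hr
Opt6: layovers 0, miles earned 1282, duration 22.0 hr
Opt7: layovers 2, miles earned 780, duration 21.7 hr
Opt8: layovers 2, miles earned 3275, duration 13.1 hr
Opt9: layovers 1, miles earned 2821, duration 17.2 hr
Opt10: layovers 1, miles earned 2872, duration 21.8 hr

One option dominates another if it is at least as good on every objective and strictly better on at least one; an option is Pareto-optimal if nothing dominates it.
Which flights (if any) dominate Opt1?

none

Opt2: worse on miles earned (3665 vs 5438).
Opt3: worse on miles earned (3662 vs 5438).
Opt4: worse on miles earned (558 vs 5438).
Opt5: worse on miles earned (876 vs 5438).
Opt6: worse on miles earned (1282 vs 5438).
Opt7: worse on miles earned (780 vs 5438).
Opt8: worse on miles earned (3275 vs 5438).
Opt9: worse on miles earned (2821 vs 5438).
Opt10: worse on miles earned (2872 vs 5438).
No option dominates Opt1.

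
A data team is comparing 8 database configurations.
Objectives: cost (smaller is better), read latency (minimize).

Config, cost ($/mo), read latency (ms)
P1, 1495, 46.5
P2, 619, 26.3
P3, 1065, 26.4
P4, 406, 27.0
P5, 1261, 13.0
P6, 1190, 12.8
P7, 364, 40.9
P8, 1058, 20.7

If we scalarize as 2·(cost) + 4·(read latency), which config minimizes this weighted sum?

P7

P1: 2·1495 + 4·46.5 = 3176.0
P2: 2·619 + 4·26.3 = 1343.2
P3: 2·1065 + 4·26.4 = 2235.6
P4: 2·406 + 4·27.0 = 920.0
P5: 2·1261 + 4·13.0 = 2574.0
P6: 2·1190 + 4·12.8 = 2431.2
P7: 2·364 + 4·40.9 = 891.6
P8: 2·1058 + 4·20.7 = 2198.8
Lowest: P7 at 891.6.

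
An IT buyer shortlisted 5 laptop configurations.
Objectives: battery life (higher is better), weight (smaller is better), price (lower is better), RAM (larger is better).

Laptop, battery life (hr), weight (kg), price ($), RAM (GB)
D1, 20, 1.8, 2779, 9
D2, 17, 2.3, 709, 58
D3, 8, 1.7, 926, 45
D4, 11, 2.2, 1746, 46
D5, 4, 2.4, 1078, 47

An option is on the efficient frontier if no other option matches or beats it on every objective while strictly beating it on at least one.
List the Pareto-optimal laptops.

D1: not dominated (best battery life).
D2: not dominated (best price).
D3: not dominated (best weight).
D4: not dominated.
D5: dominated by D2 (battery life 17≥4, weight 2.3≤2.4, price 709≤1078, RAM 58≥47).

D1, D2, D3, D4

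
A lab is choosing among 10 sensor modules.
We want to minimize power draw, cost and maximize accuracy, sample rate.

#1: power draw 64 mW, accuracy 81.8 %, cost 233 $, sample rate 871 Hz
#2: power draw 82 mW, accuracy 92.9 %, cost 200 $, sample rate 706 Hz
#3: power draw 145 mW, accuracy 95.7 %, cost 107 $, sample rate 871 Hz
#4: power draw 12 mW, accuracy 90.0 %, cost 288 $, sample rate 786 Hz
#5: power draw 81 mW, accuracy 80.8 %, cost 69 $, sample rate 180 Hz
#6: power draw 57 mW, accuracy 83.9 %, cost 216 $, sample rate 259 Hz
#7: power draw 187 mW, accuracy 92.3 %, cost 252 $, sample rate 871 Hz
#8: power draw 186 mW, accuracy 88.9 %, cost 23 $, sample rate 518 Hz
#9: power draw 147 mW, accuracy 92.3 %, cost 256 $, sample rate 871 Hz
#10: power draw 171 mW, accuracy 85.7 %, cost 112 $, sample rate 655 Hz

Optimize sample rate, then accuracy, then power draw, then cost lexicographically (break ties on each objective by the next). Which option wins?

First maximize sample rate: best is 871, kept {#1, #3, #7, #9}.
Then maximize accuracy: best is 95.7, kept {#3}.

#3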